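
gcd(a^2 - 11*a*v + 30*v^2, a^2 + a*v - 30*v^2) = -a + 5*v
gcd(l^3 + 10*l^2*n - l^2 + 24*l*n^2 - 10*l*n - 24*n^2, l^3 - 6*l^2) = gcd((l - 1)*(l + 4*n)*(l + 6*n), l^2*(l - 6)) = 1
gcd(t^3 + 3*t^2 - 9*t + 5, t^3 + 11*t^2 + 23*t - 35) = t^2 + 4*t - 5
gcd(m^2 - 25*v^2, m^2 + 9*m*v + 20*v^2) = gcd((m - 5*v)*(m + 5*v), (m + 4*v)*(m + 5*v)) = m + 5*v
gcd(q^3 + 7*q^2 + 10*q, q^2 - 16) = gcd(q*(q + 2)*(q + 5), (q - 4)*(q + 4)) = 1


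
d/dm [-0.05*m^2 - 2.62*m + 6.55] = -0.1*m - 2.62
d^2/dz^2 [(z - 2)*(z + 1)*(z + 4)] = 6*z + 6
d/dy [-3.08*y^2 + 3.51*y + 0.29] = 3.51 - 6.16*y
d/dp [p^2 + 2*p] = 2*p + 2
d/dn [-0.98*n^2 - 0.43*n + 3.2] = -1.96*n - 0.43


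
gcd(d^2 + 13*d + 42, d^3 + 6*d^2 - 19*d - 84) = d + 7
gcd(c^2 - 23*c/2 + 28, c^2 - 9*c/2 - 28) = c - 8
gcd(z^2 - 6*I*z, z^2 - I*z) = z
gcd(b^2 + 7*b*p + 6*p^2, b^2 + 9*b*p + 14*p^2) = 1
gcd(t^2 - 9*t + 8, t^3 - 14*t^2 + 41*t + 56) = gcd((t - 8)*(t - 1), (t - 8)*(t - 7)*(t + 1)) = t - 8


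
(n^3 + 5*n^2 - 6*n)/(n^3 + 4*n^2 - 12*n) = (n - 1)/(n - 2)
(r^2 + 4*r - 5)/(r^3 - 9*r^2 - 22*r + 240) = (r - 1)/(r^2 - 14*r + 48)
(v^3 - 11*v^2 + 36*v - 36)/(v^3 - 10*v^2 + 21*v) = (v^2 - 8*v + 12)/(v*(v - 7))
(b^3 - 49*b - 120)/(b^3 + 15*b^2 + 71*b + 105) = (b - 8)/(b + 7)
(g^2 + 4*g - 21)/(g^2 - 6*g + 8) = (g^2 + 4*g - 21)/(g^2 - 6*g + 8)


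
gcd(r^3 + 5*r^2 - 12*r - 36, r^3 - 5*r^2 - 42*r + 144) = r^2 + 3*r - 18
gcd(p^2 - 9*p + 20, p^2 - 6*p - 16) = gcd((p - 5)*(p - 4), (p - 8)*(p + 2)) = 1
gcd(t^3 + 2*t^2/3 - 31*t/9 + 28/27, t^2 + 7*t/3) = t + 7/3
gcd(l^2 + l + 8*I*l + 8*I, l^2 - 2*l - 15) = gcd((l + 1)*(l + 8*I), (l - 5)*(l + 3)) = 1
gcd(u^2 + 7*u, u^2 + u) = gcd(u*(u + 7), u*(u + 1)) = u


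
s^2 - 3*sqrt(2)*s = s*(s - 3*sqrt(2))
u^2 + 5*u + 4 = (u + 1)*(u + 4)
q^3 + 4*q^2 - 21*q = q*(q - 3)*(q + 7)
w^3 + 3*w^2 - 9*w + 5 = (w - 1)^2*(w + 5)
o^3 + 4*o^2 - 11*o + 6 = (o - 1)^2*(o + 6)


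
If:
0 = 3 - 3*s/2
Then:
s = 2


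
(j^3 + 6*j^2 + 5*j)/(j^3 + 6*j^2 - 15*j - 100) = j*(j + 1)/(j^2 + j - 20)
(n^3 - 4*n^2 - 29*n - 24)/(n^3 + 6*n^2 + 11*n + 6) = (n - 8)/(n + 2)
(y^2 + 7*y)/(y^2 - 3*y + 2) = y*(y + 7)/(y^2 - 3*y + 2)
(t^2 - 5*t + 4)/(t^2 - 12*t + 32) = (t - 1)/(t - 8)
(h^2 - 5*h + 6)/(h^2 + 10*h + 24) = (h^2 - 5*h + 6)/(h^2 + 10*h + 24)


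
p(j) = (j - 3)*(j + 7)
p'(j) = 2*j + 4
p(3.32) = 3.30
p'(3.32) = 10.64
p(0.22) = -20.07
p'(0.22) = 4.44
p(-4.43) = -19.10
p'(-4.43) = -4.86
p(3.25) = 2.56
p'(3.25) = 10.50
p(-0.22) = -21.83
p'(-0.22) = 3.56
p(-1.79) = -24.96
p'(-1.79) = 0.42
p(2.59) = -3.93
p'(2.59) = 9.18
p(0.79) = -17.22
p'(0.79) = 5.58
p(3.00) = 0.00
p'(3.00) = 10.00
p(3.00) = 0.00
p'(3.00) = 10.00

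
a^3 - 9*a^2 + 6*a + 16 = (a - 8)*(a - 2)*(a + 1)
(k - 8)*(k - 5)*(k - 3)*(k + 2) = k^4 - 14*k^3 + 47*k^2 + 38*k - 240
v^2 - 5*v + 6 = (v - 3)*(v - 2)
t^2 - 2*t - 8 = (t - 4)*(t + 2)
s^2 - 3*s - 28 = (s - 7)*(s + 4)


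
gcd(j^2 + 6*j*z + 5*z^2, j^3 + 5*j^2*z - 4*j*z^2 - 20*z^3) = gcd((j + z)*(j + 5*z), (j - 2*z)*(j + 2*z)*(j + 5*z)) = j + 5*z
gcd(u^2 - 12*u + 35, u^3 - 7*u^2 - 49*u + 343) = u - 7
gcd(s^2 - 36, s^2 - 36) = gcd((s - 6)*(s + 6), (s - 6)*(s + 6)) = s^2 - 36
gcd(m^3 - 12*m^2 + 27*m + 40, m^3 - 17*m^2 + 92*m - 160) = m^2 - 13*m + 40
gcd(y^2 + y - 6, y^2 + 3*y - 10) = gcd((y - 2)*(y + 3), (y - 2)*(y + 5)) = y - 2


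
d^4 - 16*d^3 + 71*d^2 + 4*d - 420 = (d - 7)*(d - 6)*(d - 5)*(d + 2)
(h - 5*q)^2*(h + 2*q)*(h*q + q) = h^4*q - 8*h^3*q^2 + h^3*q + 5*h^2*q^3 - 8*h^2*q^2 + 50*h*q^4 + 5*h*q^3 + 50*q^4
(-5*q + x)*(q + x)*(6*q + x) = -30*q^3 - 29*q^2*x + 2*q*x^2 + x^3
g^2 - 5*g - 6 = (g - 6)*(g + 1)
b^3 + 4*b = b*(b - 2*I)*(b + 2*I)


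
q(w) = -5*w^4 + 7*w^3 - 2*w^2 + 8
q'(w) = -20*w^3 + 21*w^2 - 4*w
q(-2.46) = -291.42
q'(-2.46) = 434.66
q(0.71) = 8.23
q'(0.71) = 0.59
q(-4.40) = -2501.06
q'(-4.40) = 2127.84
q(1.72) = -6.06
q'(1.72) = -46.52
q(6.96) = -9461.75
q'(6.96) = -5753.64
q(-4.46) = -2631.18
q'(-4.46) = 2209.89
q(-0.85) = -0.35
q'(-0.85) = 30.86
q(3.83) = -703.95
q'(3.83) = -830.91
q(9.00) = -27856.00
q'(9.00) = -12915.00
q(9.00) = -27856.00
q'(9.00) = -12915.00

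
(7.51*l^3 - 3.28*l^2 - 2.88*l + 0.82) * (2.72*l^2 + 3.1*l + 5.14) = 20.4272*l^5 + 14.3594*l^4 + 20.5998*l^3 - 23.5568*l^2 - 12.2612*l + 4.2148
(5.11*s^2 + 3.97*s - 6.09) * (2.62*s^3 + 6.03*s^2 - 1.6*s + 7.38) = 13.3882*s^5 + 41.2147*s^4 - 0.192699999999995*s^3 - 5.3629*s^2 + 39.0426*s - 44.9442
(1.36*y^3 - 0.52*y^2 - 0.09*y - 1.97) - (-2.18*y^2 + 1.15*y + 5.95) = 1.36*y^3 + 1.66*y^2 - 1.24*y - 7.92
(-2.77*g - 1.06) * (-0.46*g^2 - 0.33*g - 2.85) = 1.2742*g^3 + 1.4017*g^2 + 8.2443*g + 3.021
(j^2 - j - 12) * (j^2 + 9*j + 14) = j^4 + 8*j^3 - 7*j^2 - 122*j - 168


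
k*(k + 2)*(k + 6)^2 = k^4 + 14*k^3 + 60*k^2 + 72*k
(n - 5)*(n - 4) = n^2 - 9*n + 20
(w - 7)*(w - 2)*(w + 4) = w^3 - 5*w^2 - 22*w + 56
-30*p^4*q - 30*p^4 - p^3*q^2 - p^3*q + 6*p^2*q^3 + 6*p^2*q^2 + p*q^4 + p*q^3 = (-2*p + q)*(3*p + q)*(5*p + q)*(p*q + p)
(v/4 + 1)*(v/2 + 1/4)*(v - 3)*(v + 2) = v^4/8 + 7*v^3/16 - 17*v^2/16 - 29*v/8 - 3/2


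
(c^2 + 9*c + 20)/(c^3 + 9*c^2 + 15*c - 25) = (c + 4)/(c^2 + 4*c - 5)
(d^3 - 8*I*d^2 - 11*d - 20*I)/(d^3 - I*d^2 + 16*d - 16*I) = (d^2 - 4*I*d + 5)/(d^2 + 3*I*d + 4)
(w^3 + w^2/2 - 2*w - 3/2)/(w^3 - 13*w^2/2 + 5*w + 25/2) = (2*w^2 - w - 3)/(2*w^2 - 15*w + 25)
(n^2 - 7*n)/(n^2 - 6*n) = (n - 7)/(n - 6)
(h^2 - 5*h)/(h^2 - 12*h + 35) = h/(h - 7)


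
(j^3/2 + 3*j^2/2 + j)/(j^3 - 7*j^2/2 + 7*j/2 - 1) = j*(j^2 + 3*j + 2)/(2*j^3 - 7*j^2 + 7*j - 2)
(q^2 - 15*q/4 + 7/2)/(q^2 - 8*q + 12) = (q - 7/4)/(q - 6)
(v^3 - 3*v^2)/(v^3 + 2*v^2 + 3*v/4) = 4*v*(v - 3)/(4*v^2 + 8*v + 3)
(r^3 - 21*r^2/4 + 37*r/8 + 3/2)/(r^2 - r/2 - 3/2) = (r^2 - 15*r/4 - 1)/(r + 1)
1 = 1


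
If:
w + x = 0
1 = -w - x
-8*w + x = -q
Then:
No Solution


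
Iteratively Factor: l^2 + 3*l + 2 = (l + 2)*(l + 1)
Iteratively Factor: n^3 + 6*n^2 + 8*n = (n)*(n^2 + 6*n + 8) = n*(n + 4)*(n + 2)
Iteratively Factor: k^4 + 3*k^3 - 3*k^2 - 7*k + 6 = (k - 1)*(k^3 + 4*k^2 + k - 6) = (k - 1)^2*(k^2 + 5*k + 6) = (k - 1)^2*(k + 3)*(k + 2)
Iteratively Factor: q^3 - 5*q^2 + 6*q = (q - 3)*(q^2 - 2*q) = q*(q - 3)*(q - 2)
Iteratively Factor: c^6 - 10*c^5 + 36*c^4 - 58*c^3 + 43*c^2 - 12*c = (c - 1)*(c^5 - 9*c^4 + 27*c^3 - 31*c^2 + 12*c) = (c - 4)*(c - 1)*(c^4 - 5*c^3 + 7*c^2 - 3*c) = (c - 4)*(c - 1)^2*(c^3 - 4*c^2 + 3*c) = (c - 4)*(c - 3)*(c - 1)^2*(c^2 - c) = c*(c - 4)*(c - 3)*(c - 1)^2*(c - 1)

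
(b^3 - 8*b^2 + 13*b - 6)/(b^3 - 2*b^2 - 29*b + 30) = (b - 1)/(b + 5)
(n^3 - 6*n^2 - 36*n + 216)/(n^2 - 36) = n - 6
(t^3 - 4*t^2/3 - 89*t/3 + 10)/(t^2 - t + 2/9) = 3*(t^2 - t - 30)/(3*t - 2)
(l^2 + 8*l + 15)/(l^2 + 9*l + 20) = (l + 3)/(l + 4)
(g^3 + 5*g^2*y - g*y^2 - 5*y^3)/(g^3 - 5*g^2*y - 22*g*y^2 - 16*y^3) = (-g^2 - 4*g*y + 5*y^2)/(-g^2 + 6*g*y + 16*y^2)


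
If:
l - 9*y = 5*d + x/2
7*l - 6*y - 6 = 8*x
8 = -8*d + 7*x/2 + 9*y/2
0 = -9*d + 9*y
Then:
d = 228/1225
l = 4706/1225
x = 3028/1225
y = 228/1225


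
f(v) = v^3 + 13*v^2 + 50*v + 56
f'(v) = 3*v^2 + 26*v + 50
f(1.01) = 120.79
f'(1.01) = 79.32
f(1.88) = 202.59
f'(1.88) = 109.48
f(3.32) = 401.89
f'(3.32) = 169.39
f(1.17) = 133.90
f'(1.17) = 84.53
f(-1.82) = 2.03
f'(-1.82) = 12.62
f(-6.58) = 4.96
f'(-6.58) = 8.81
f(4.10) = 548.45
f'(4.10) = 207.03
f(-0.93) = 19.94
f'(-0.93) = 28.41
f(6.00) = 1040.00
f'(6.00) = 314.00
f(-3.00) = -4.00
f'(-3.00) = -1.00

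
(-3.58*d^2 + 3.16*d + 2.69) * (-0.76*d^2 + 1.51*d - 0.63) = 2.7208*d^4 - 7.8074*d^3 + 4.9826*d^2 + 2.0711*d - 1.6947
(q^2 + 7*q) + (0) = q^2 + 7*q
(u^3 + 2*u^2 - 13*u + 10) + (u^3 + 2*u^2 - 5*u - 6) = 2*u^3 + 4*u^2 - 18*u + 4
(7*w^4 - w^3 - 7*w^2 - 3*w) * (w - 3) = 7*w^5 - 22*w^4 - 4*w^3 + 18*w^2 + 9*w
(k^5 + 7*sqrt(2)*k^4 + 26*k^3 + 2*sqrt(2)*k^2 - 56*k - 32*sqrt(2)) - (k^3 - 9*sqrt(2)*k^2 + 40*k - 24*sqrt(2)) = k^5 + 7*sqrt(2)*k^4 + 25*k^3 + 11*sqrt(2)*k^2 - 96*k - 8*sqrt(2)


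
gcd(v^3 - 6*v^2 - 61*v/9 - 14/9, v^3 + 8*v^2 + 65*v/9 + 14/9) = v^2 + v + 2/9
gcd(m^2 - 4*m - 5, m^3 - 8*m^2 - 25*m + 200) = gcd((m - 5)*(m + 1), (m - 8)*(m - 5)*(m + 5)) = m - 5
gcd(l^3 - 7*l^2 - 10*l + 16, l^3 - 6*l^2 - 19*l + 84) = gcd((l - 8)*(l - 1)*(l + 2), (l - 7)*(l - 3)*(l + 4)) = 1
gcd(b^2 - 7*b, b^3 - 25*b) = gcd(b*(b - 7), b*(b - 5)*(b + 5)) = b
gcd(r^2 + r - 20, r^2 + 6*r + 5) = r + 5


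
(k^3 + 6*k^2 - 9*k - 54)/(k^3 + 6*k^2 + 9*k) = (k^2 + 3*k - 18)/(k*(k + 3))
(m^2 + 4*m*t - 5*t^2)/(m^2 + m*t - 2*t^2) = (m + 5*t)/(m + 2*t)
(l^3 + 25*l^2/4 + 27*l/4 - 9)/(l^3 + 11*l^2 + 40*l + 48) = (l - 3/4)/(l + 4)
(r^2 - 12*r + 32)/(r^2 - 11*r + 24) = (r - 4)/(r - 3)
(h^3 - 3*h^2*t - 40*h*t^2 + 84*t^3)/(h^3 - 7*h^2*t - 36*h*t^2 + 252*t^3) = (-h + 2*t)/(-h + 6*t)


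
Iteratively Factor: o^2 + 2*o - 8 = (o - 2)*(o + 4)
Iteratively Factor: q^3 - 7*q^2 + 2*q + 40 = (q - 4)*(q^2 - 3*q - 10) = (q - 4)*(q + 2)*(q - 5)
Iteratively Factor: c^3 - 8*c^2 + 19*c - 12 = (c - 4)*(c^2 - 4*c + 3) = (c - 4)*(c - 3)*(c - 1)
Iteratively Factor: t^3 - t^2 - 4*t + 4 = (t - 1)*(t^2 - 4) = (t - 1)*(t + 2)*(t - 2)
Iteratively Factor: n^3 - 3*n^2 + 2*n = (n - 2)*(n^2 - n) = (n - 2)*(n - 1)*(n)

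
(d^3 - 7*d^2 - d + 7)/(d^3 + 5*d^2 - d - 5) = (d - 7)/(d + 5)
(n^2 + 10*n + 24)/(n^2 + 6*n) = (n + 4)/n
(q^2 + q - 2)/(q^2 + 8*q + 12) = (q - 1)/(q + 6)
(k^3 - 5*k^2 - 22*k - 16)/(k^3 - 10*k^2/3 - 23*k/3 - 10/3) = 3*(k^2 - 6*k - 16)/(3*k^2 - 13*k - 10)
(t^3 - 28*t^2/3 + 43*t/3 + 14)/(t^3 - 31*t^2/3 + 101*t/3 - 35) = (3*t^2 - 19*t - 14)/(3*t^2 - 22*t + 35)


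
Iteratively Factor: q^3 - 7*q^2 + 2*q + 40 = (q + 2)*(q^2 - 9*q + 20) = (q - 5)*(q + 2)*(q - 4)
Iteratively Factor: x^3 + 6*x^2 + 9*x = (x + 3)*(x^2 + 3*x) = x*(x + 3)*(x + 3)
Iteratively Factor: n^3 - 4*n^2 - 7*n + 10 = (n - 5)*(n^2 + n - 2) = (n - 5)*(n - 1)*(n + 2)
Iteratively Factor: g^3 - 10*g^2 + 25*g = (g - 5)*(g^2 - 5*g) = g*(g - 5)*(g - 5)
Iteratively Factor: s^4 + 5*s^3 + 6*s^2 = (s + 2)*(s^3 + 3*s^2) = s*(s + 2)*(s^2 + 3*s) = s*(s + 2)*(s + 3)*(s)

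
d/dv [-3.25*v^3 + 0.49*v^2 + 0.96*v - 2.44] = -9.75*v^2 + 0.98*v + 0.96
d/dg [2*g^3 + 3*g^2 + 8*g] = 6*g^2 + 6*g + 8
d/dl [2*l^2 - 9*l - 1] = 4*l - 9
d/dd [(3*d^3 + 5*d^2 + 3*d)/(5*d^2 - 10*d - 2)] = (15*d^4 - 60*d^3 - 83*d^2 - 20*d - 6)/(25*d^4 - 100*d^3 + 80*d^2 + 40*d + 4)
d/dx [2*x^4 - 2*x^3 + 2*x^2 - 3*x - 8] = 8*x^3 - 6*x^2 + 4*x - 3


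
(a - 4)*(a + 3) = a^2 - a - 12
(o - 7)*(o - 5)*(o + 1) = o^3 - 11*o^2 + 23*o + 35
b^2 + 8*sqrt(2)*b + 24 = (b + 2*sqrt(2))*(b + 6*sqrt(2))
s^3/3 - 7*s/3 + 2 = (s/3 + 1)*(s - 2)*(s - 1)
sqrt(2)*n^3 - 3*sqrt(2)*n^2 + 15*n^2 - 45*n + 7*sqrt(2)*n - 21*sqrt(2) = (n - 3)*(n + 7*sqrt(2))*(sqrt(2)*n + 1)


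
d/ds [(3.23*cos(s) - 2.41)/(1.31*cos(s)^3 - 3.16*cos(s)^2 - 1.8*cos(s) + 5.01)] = (8.4626*cos(s)^3 - 19.6781*cos(s)^2 + 15.2312*cos(s) - 11.8443)*sin(s)/(1.7161*cos(s)^6 - 8.2792*cos(s)^5 + 5.2696*cos(s)^4 + 24.5022*cos(s)^3 - 28.4232*cos(s)^2 - 18.036*cos(s) + 25.1001)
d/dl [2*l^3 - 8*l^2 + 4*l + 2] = 6*l^2 - 16*l + 4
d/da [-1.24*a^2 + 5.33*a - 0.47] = 5.33 - 2.48*a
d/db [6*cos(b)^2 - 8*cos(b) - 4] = 4*(2 - 3*cos(b))*sin(b)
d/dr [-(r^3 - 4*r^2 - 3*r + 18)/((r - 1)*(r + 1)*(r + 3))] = (-7*r^4 - 4*r^3 + 50*r^2 + 84*r - 27)/(r^6 + 6*r^5 + 7*r^4 - 12*r^3 - 17*r^2 + 6*r + 9)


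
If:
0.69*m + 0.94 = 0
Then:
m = -1.36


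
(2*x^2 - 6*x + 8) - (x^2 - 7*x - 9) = x^2 + x + 17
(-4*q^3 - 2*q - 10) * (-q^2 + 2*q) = 4*q^5 - 8*q^4 + 2*q^3 + 6*q^2 - 20*q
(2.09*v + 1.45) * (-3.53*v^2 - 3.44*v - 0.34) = -7.3777*v^3 - 12.3081*v^2 - 5.6986*v - 0.493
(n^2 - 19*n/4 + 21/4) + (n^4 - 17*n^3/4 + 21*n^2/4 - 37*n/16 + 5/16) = n^4 - 17*n^3/4 + 25*n^2/4 - 113*n/16 + 89/16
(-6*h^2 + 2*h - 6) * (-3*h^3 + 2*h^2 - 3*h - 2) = 18*h^5 - 18*h^4 + 40*h^3 - 6*h^2 + 14*h + 12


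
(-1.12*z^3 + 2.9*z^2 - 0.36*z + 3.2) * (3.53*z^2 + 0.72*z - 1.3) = -3.9536*z^5 + 9.4306*z^4 + 2.2732*z^3 + 7.2668*z^2 + 2.772*z - 4.16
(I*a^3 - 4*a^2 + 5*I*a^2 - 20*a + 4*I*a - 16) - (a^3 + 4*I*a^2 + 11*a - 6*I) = -a^3 + I*a^3 - 4*a^2 + I*a^2 - 31*a + 4*I*a - 16 + 6*I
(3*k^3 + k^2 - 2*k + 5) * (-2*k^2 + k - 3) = -6*k^5 + k^4 - 4*k^3 - 15*k^2 + 11*k - 15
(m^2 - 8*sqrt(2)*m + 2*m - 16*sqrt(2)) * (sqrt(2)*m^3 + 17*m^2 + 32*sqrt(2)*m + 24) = sqrt(2)*m^5 + m^4 + 2*sqrt(2)*m^4 - 104*sqrt(2)*m^3 + 2*m^3 - 488*m^2 - 208*sqrt(2)*m^2 - 976*m - 192*sqrt(2)*m - 384*sqrt(2)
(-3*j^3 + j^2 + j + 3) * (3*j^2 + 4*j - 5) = -9*j^5 - 9*j^4 + 22*j^3 + 8*j^2 + 7*j - 15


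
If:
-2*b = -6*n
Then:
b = 3*n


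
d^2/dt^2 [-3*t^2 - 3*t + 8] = -6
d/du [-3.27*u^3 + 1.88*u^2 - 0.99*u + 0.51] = -9.81*u^2 + 3.76*u - 0.99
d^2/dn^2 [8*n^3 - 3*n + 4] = 48*n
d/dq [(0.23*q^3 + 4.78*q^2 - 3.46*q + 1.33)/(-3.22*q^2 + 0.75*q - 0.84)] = (-0.7406*q^4 + 0.345000000000002*q^3 - 8.1358*q^2 + 0.534800000000001*q + 1.9089)/(10.3684*q^4 - 4.83*q^3 + 5.9721*q^2 - 1.26*q + 0.7056)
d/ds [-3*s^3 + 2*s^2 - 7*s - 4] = -9*s^2 + 4*s - 7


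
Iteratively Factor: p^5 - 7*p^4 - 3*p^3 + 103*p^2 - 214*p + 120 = (p - 1)*(p^4 - 6*p^3 - 9*p^2 + 94*p - 120) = (p - 2)*(p - 1)*(p^3 - 4*p^2 - 17*p + 60) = (p - 3)*(p - 2)*(p - 1)*(p^2 - p - 20) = (p - 3)*(p - 2)*(p - 1)*(p + 4)*(p - 5)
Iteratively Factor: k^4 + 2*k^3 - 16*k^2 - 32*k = (k)*(k^3 + 2*k^2 - 16*k - 32) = k*(k + 4)*(k^2 - 2*k - 8) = k*(k + 2)*(k + 4)*(k - 4)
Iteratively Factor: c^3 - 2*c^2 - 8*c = (c - 4)*(c^2 + 2*c) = (c - 4)*(c + 2)*(c)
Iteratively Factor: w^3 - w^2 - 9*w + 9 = (w - 1)*(w^2 - 9) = (w - 1)*(w + 3)*(w - 3)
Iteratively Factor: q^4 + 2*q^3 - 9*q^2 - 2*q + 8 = (q + 4)*(q^3 - 2*q^2 - q + 2) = (q - 1)*(q + 4)*(q^2 - q - 2) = (q - 2)*(q - 1)*(q + 4)*(q + 1)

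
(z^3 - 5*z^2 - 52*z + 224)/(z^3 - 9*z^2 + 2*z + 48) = (z^2 + 3*z - 28)/(z^2 - z - 6)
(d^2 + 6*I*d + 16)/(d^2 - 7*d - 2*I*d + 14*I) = (d + 8*I)/(d - 7)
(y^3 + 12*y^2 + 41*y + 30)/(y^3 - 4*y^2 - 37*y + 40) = (y^2 + 7*y + 6)/(y^2 - 9*y + 8)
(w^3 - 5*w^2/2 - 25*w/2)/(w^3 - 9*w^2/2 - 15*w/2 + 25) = w/(w - 2)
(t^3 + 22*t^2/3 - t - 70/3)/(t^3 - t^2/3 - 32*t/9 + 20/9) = 3*(t + 7)/(3*t - 2)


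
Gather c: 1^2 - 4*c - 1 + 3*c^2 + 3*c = 3*c^2 - c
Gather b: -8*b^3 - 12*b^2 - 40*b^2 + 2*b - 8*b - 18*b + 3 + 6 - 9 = -8*b^3 - 52*b^2 - 24*b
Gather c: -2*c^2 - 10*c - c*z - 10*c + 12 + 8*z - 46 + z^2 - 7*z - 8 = -2*c^2 + c*(-z - 20) + z^2 + z - 42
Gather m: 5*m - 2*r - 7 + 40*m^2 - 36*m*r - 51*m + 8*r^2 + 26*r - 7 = 40*m^2 + m*(-36*r - 46) + 8*r^2 + 24*r - 14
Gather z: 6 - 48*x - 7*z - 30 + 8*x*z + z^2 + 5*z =-48*x + z^2 + z*(8*x - 2) - 24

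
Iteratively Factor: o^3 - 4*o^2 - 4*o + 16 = (o - 2)*(o^2 - 2*o - 8) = (o - 2)*(o + 2)*(o - 4)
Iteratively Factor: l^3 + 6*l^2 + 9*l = (l)*(l^2 + 6*l + 9) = l*(l + 3)*(l + 3)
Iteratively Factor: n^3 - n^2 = (n)*(n^2 - n) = n*(n - 1)*(n)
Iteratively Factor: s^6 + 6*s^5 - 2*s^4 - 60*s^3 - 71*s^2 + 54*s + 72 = (s + 1)*(s^5 + 5*s^4 - 7*s^3 - 53*s^2 - 18*s + 72) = (s - 1)*(s + 1)*(s^4 + 6*s^3 - s^2 - 54*s - 72) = (s - 3)*(s - 1)*(s + 1)*(s^3 + 9*s^2 + 26*s + 24) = (s - 3)*(s - 1)*(s + 1)*(s + 4)*(s^2 + 5*s + 6) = (s - 3)*(s - 1)*(s + 1)*(s + 3)*(s + 4)*(s + 2)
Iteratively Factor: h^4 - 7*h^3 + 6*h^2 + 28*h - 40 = (h - 2)*(h^3 - 5*h^2 - 4*h + 20) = (h - 5)*(h - 2)*(h^2 - 4) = (h - 5)*(h - 2)*(h + 2)*(h - 2)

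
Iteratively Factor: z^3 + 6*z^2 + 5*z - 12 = (z + 4)*(z^2 + 2*z - 3) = (z - 1)*(z + 4)*(z + 3)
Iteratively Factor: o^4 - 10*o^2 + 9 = (o + 1)*(o^3 - o^2 - 9*o + 9) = (o - 3)*(o + 1)*(o^2 + 2*o - 3) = (o - 3)*(o - 1)*(o + 1)*(o + 3)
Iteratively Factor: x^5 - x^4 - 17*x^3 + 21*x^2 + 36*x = (x + 4)*(x^4 - 5*x^3 + 3*x^2 + 9*x) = (x - 3)*(x + 4)*(x^3 - 2*x^2 - 3*x) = (x - 3)^2*(x + 4)*(x^2 + x) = x*(x - 3)^2*(x + 4)*(x + 1)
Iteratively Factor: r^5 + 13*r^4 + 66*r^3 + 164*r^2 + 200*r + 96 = (r + 3)*(r^4 + 10*r^3 + 36*r^2 + 56*r + 32) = (r + 2)*(r + 3)*(r^3 + 8*r^2 + 20*r + 16) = (r + 2)^2*(r + 3)*(r^2 + 6*r + 8) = (r + 2)^2*(r + 3)*(r + 4)*(r + 2)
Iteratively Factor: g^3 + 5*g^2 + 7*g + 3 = (g + 1)*(g^2 + 4*g + 3) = (g + 1)^2*(g + 3)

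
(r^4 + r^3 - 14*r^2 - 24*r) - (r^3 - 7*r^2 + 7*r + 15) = r^4 - 7*r^2 - 31*r - 15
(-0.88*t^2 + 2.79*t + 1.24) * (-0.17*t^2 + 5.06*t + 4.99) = 0.1496*t^4 - 4.9271*t^3 + 9.5154*t^2 + 20.1965*t + 6.1876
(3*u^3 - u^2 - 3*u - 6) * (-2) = -6*u^3 + 2*u^2 + 6*u + 12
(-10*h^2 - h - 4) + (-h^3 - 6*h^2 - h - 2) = -h^3 - 16*h^2 - 2*h - 6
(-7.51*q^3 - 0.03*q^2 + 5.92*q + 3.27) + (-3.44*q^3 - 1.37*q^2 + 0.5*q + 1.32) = -10.95*q^3 - 1.4*q^2 + 6.42*q + 4.59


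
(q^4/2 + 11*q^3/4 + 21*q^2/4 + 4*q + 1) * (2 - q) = -q^5/2 - 7*q^4/4 + q^3/4 + 13*q^2/2 + 7*q + 2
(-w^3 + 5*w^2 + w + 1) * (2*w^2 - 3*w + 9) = -2*w^5 + 13*w^4 - 22*w^3 + 44*w^2 + 6*w + 9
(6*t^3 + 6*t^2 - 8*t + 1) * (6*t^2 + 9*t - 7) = 36*t^5 + 90*t^4 - 36*t^3 - 108*t^2 + 65*t - 7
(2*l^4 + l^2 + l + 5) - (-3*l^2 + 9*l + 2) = 2*l^4 + 4*l^2 - 8*l + 3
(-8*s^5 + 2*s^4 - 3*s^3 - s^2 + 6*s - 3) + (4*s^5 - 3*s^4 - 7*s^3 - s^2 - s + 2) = -4*s^5 - s^4 - 10*s^3 - 2*s^2 + 5*s - 1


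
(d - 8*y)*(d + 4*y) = d^2 - 4*d*y - 32*y^2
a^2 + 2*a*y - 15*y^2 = (a - 3*y)*(a + 5*y)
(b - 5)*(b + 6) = b^2 + b - 30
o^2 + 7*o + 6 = (o + 1)*(o + 6)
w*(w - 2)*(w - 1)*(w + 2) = w^4 - w^3 - 4*w^2 + 4*w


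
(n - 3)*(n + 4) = n^2 + n - 12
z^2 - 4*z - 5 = (z - 5)*(z + 1)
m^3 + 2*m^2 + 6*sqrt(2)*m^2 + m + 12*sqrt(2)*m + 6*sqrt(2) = (m + 1)^2*(m + 6*sqrt(2))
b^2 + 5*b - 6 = (b - 1)*(b + 6)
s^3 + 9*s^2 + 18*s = s*(s + 3)*(s + 6)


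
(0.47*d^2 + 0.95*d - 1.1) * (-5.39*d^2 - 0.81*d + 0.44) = -2.5333*d^4 - 5.5012*d^3 + 5.3663*d^2 + 1.309*d - 0.484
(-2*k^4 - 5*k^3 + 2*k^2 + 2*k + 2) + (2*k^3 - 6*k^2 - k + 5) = -2*k^4 - 3*k^3 - 4*k^2 + k + 7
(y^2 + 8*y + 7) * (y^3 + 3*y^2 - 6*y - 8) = y^5 + 11*y^4 + 25*y^3 - 35*y^2 - 106*y - 56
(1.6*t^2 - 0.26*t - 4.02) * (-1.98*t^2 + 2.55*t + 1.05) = -3.168*t^4 + 4.5948*t^3 + 8.9766*t^2 - 10.524*t - 4.221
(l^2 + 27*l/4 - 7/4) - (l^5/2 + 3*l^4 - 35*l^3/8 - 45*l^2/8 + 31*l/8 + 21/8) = -l^5/2 - 3*l^4 + 35*l^3/8 + 53*l^2/8 + 23*l/8 - 35/8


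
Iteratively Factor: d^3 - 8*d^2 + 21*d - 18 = (d - 3)*(d^2 - 5*d + 6) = (d - 3)^2*(d - 2)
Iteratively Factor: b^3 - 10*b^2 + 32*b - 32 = (b - 4)*(b^2 - 6*b + 8) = (b - 4)^2*(b - 2)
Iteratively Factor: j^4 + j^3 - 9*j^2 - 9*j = (j)*(j^3 + j^2 - 9*j - 9) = j*(j - 3)*(j^2 + 4*j + 3) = j*(j - 3)*(j + 3)*(j + 1)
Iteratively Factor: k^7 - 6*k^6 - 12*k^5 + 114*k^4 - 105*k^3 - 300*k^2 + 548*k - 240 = (k + 2)*(k^6 - 8*k^5 + 4*k^4 + 106*k^3 - 317*k^2 + 334*k - 120) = (k - 2)*(k + 2)*(k^5 - 6*k^4 - 8*k^3 + 90*k^2 - 137*k + 60) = (k - 2)*(k + 2)*(k + 4)*(k^4 - 10*k^3 + 32*k^2 - 38*k + 15) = (k - 2)*(k - 1)*(k + 2)*(k + 4)*(k^3 - 9*k^2 + 23*k - 15) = (k - 5)*(k - 2)*(k - 1)*(k + 2)*(k + 4)*(k^2 - 4*k + 3) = (k - 5)*(k - 3)*(k - 2)*(k - 1)*(k + 2)*(k + 4)*(k - 1)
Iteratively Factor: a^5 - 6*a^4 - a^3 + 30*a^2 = (a - 5)*(a^4 - a^3 - 6*a^2) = (a - 5)*(a + 2)*(a^3 - 3*a^2) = a*(a - 5)*(a + 2)*(a^2 - 3*a) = a*(a - 5)*(a - 3)*(a + 2)*(a)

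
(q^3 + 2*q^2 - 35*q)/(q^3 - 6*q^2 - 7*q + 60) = q*(q + 7)/(q^2 - q - 12)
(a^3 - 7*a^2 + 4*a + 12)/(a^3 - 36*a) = (a^2 - a - 2)/(a*(a + 6))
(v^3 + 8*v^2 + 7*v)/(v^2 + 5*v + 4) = v*(v + 7)/(v + 4)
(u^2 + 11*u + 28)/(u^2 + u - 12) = (u + 7)/(u - 3)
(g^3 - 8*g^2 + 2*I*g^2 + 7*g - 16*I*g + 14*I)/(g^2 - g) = g - 7 + 2*I - 14*I/g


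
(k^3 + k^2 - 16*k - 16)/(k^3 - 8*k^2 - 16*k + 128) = (k + 1)/(k - 8)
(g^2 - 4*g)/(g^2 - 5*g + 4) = g/(g - 1)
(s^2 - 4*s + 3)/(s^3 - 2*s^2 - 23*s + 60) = (s - 1)/(s^2 + s - 20)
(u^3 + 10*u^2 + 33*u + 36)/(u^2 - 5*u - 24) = (u^2 + 7*u + 12)/(u - 8)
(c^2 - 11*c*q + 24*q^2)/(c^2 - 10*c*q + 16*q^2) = (-c + 3*q)/(-c + 2*q)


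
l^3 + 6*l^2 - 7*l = l*(l - 1)*(l + 7)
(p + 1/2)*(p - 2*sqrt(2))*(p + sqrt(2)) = p^3 - sqrt(2)*p^2 + p^2/2 - 4*p - sqrt(2)*p/2 - 2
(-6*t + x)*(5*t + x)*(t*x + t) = -30*t^3*x - 30*t^3 - t^2*x^2 - t^2*x + t*x^3 + t*x^2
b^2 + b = b*(b + 1)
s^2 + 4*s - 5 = (s - 1)*(s + 5)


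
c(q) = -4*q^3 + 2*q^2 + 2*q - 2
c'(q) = -12*q^2 + 4*q + 2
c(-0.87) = 0.41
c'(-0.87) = -10.56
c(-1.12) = 3.89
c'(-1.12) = -17.53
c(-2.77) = 92.82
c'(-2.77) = -101.15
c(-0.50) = -2.00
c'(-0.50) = -3.00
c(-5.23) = 614.47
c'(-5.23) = -347.15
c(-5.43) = 686.52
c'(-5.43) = -373.54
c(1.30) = -4.81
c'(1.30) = -13.08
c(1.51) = -8.19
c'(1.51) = -19.32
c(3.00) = -86.00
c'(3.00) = -94.00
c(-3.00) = 118.00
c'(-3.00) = -118.00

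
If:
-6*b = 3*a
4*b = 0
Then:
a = 0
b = 0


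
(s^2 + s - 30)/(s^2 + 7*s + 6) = (s - 5)/(s + 1)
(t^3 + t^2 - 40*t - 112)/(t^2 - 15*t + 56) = (t^2 + 8*t + 16)/(t - 8)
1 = 1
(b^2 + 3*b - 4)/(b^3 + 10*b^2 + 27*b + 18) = (b^2 + 3*b - 4)/(b^3 + 10*b^2 + 27*b + 18)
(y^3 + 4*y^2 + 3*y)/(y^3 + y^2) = (y + 3)/y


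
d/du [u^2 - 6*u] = 2*u - 6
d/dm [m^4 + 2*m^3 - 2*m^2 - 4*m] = 4*m^3 + 6*m^2 - 4*m - 4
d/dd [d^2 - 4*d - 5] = 2*d - 4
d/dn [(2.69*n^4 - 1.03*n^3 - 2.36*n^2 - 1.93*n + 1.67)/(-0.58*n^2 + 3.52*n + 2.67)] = (-3.1204*n^5 + 29.0038*n^4 + 21.478*n^3 - 17.6769*n^2 - 10.6652*n - 11.0315)/(0.3364*n^4 - 4.0832*n^3 + 9.2932*n^2 + 18.7968*n + 7.1289)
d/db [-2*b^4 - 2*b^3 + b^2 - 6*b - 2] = -8*b^3 - 6*b^2 + 2*b - 6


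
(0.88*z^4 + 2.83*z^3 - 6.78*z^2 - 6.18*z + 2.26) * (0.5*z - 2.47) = 0.44*z^5 - 0.7586*z^4 - 10.3801*z^3 + 13.6566*z^2 + 16.3946*z - 5.5822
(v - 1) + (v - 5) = 2*v - 6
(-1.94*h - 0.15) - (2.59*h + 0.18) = -4.53*h - 0.33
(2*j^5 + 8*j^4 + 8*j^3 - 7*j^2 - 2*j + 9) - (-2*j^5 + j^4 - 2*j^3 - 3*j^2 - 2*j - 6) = 4*j^5 + 7*j^4 + 10*j^3 - 4*j^2 + 15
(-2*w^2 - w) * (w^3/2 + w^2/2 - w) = -w^5 - 3*w^4/2 + 3*w^3/2 + w^2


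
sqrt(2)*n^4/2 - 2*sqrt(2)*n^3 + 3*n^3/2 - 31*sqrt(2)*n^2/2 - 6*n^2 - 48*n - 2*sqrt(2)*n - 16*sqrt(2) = (n - 8)*(n + 4)*(n + sqrt(2)/2)*(sqrt(2)*n/2 + 1)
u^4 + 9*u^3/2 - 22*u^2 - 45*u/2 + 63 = (u - 3)*(u - 3/2)*(u + 2)*(u + 7)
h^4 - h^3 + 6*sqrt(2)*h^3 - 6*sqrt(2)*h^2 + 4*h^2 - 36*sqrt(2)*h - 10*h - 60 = (h - 3)*(h + 2)*(h + sqrt(2))*(h + 5*sqrt(2))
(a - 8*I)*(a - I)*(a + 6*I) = a^3 - 3*I*a^2 + 46*a - 48*I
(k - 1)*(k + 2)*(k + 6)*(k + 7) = k^4 + 14*k^3 + 53*k^2 + 16*k - 84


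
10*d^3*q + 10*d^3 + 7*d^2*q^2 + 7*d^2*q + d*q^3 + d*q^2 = (2*d + q)*(5*d + q)*(d*q + d)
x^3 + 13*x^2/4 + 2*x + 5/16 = (x + 1/4)*(x + 1/2)*(x + 5/2)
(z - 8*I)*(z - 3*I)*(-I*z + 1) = -I*z^3 - 10*z^2 + 13*I*z - 24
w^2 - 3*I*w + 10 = (w - 5*I)*(w + 2*I)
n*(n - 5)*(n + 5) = n^3 - 25*n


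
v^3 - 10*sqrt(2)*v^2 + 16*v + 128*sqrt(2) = (v - 8*sqrt(2))*(v - 4*sqrt(2))*(v + 2*sqrt(2))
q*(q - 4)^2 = q^3 - 8*q^2 + 16*q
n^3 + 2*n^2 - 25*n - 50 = (n - 5)*(n + 2)*(n + 5)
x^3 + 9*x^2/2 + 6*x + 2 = (x + 1/2)*(x + 2)^2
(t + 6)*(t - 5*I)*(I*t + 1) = I*t^3 + 6*t^2 + 6*I*t^2 + 36*t - 5*I*t - 30*I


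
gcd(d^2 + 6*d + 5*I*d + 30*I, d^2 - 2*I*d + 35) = d + 5*I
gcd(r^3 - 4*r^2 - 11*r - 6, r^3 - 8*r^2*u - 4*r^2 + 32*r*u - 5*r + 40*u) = r + 1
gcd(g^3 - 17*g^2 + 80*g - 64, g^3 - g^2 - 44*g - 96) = g - 8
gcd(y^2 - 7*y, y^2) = y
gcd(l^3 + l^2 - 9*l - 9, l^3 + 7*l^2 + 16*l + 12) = l + 3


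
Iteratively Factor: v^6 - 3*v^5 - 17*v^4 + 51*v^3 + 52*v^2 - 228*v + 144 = (v + 3)*(v^5 - 6*v^4 + v^3 + 48*v^2 - 92*v + 48) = (v - 4)*(v + 3)*(v^4 - 2*v^3 - 7*v^2 + 20*v - 12) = (v - 4)*(v - 2)*(v + 3)*(v^3 - 7*v + 6) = (v - 4)*(v - 2)^2*(v + 3)*(v^2 + 2*v - 3) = (v - 4)*(v - 2)^2*(v + 3)^2*(v - 1)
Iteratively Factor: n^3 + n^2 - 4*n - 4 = (n + 1)*(n^2 - 4) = (n + 1)*(n + 2)*(n - 2)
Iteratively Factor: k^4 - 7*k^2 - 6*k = (k)*(k^3 - 7*k - 6) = k*(k - 3)*(k^2 + 3*k + 2) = k*(k - 3)*(k + 2)*(k + 1)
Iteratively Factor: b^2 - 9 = (b - 3)*(b + 3)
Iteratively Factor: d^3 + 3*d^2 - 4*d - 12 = (d + 2)*(d^2 + d - 6) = (d - 2)*(d + 2)*(d + 3)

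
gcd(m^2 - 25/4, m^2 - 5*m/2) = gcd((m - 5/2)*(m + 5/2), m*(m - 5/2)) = m - 5/2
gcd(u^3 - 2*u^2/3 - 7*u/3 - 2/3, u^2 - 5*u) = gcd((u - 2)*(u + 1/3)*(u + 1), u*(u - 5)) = 1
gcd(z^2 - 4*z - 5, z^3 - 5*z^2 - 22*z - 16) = z + 1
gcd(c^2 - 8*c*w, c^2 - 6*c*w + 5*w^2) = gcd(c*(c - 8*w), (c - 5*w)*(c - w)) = 1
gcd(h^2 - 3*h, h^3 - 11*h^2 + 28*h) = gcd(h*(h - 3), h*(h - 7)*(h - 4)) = h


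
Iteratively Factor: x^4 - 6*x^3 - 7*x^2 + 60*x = (x - 5)*(x^3 - x^2 - 12*x) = (x - 5)*(x + 3)*(x^2 - 4*x) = x*(x - 5)*(x + 3)*(x - 4)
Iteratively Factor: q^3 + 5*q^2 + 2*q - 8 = (q + 4)*(q^2 + q - 2) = (q + 2)*(q + 4)*(q - 1)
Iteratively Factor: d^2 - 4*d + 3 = (d - 1)*(d - 3)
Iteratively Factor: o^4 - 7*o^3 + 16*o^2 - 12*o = (o - 2)*(o^3 - 5*o^2 + 6*o) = (o - 3)*(o - 2)*(o^2 - 2*o) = o*(o - 3)*(o - 2)*(o - 2)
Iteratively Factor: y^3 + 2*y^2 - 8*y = (y - 2)*(y^2 + 4*y) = y*(y - 2)*(y + 4)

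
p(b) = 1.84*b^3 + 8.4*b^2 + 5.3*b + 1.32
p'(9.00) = 603.62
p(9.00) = 2070.78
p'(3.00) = 105.38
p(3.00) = 142.50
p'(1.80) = 53.42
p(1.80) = 48.81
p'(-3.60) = 16.36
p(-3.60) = 5.26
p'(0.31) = 11.04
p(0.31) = 3.83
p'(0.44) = 13.76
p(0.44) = 5.43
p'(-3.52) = 14.56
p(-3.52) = 6.49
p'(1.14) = 31.63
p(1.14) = 21.00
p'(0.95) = 26.24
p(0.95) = 15.51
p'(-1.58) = -7.46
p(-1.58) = 6.66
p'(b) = 5.52*b^2 + 16.8*b + 5.3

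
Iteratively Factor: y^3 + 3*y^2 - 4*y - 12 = (y + 3)*(y^2 - 4) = (y - 2)*(y + 3)*(y + 2)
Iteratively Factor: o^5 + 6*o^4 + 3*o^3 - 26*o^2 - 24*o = (o + 1)*(o^4 + 5*o^3 - 2*o^2 - 24*o) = (o + 1)*(o + 3)*(o^3 + 2*o^2 - 8*o) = (o + 1)*(o + 3)*(o + 4)*(o^2 - 2*o) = (o - 2)*(o + 1)*(o + 3)*(o + 4)*(o)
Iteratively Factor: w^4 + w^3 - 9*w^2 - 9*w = (w + 1)*(w^3 - 9*w) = w*(w + 1)*(w^2 - 9) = w*(w + 1)*(w + 3)*(w - 3)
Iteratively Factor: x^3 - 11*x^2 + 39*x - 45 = (x - 3)*(x^2 - 8*x + 15) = (x - 3)^2*(x - 5)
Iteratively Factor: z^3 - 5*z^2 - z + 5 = (z - 5)*(z^2 - 1) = (z - 5)*(z + 1)*(z - 1)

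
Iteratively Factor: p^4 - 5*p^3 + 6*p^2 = (p)*(p^3 - 5*p^2 + 6*p) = p*(p - 2)*(p^2 - 3*p) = p^2*(p - 2)*(p - 3)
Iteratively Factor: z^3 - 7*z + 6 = (z + 3)*(z^2 - 3*z + 2) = (z - 1)*(z + 3)*(z - 2)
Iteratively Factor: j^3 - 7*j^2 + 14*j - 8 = (j - 2)*(j^2 - 5*j + 4) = (j - 4)*(j - 2)*(j - 1)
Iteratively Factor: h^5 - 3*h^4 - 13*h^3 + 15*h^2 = (h - 5)*(h^4 + 2*h^3 - 3*h^2) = (h - 5)*(h + 3)*(h^3 - h^2) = (h - 5)*(h - 1)*(h + 3)*(h^2) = h*(h - 5)*(h - 1)*(h + 3)*(h)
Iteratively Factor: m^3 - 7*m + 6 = (m - 1)*(m^2 + m - 6) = (m - 2)*(m - 1)*(m + 3)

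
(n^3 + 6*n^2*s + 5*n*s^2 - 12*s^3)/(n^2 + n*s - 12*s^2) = (-n^2 - 2*n*s + 3*s^2)/(-n + 3*s)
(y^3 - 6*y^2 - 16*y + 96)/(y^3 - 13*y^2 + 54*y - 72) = (y + 4)/(y - 3)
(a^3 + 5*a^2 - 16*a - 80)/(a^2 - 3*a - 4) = (a^2 + 9*a + 20)/(a + 1)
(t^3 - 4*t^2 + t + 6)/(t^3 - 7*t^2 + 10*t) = (t^2 - 2*t - 3)/(t*(t - 5))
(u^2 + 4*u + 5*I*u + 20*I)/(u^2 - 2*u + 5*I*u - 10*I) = (u + 4)/(u - 2)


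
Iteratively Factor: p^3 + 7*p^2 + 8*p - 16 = (p + 4)*(p^2 + 3*p - 4) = (p - 1)*(p + 4)*(p + 4)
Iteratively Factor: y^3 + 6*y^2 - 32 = (y + 4)*(y^2 + 2*y - 8) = (y - 2)*(y + 4)*(y + 4)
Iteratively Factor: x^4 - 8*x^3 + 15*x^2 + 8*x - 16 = (x - 4)*(x^3 - 4*x^2 - x + 4) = (x - 4)^2*(x^2 - 1) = (x - 4)^2*(x + 1)*(x - 1)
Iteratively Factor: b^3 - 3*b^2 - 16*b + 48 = (b - 3)*(b^2 - 16) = (b - 4)*(b - 3)*(b + 4)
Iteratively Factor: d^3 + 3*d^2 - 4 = (d + 2)*(d^2 + d - 2) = (d - 1)*(d + 2)*(d + 2)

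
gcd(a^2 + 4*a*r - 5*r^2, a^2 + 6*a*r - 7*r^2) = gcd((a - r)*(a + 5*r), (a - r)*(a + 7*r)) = -a + r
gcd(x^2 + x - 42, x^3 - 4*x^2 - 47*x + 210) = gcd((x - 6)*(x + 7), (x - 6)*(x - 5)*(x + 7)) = x^2 + x - 42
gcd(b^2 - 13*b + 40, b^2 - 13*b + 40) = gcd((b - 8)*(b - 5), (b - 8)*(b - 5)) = b^2 - 13*b + 40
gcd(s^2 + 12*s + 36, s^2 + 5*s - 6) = s + 6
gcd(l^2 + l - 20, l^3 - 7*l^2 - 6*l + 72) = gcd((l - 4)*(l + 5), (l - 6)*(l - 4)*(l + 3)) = l - 4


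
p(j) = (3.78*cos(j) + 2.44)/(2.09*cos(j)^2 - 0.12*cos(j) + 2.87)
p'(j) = (4.18*sin(j)*cos(j) - 0.12*sin(j))*(3.78*cos(j) + 2.44)/(2.09*cos(j)^2 - 0.12*cos(j) + 2.87)^2 - 3.78*sin(j)/(2.09*cos(j)^2 - 0.12*cos(j) + 2.87) = (7.9002*cos(j)^2 + 10.1992*cos(j) - 11.1414)*sin(j)/(4.3681*cos(j)^4 - 0.5016*cos(j)^3 + 12.011*cos(j)^2 - 0.6888*cos(j) + 8.2369)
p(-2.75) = -0.22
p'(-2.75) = 0.23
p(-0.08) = 1.29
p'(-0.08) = -0.02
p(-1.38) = 1.08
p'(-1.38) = 1.03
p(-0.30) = 1.30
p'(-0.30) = -0.08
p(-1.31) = 1.15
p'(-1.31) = 0.87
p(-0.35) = 1.30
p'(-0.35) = -0.09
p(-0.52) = 1.32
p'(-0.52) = -0.10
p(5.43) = 1.33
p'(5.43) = 0.06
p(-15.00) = -0.10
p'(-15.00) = 0.54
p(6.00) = 1.30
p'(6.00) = -0.08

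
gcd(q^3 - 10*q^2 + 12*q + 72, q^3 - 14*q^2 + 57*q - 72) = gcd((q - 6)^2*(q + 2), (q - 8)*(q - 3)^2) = 1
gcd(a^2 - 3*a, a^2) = a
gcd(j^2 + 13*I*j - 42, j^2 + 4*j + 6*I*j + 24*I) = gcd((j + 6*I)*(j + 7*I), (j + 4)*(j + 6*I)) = j + 6*I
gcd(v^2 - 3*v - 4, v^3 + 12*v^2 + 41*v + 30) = v + 1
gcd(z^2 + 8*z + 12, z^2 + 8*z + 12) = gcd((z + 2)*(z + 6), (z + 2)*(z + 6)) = z^2 + 8*z + 12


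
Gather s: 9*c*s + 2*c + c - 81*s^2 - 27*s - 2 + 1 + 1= 3*c - 81*s^2 + s*(9*c - 27)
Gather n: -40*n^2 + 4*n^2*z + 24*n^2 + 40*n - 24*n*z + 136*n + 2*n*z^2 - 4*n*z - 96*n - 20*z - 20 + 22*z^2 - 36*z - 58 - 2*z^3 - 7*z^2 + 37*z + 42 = n^2*(4*z - 16) + n*(2*z^2 - 28*z + 80) - 2*z^3 + 15*z^2 - 19*z - 36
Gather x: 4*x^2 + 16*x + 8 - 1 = 4*x^2 + 16*x + 7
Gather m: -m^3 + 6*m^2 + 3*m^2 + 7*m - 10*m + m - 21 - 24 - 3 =-m^3 + 9*m^2 - 2*m - 48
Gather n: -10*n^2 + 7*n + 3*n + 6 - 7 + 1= -10*n^2 + 10*n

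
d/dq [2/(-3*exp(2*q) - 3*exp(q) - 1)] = (12*exp(q) + 6)*exp(q)/(3*exp(2*q) + 3*exp(q) + 1)^2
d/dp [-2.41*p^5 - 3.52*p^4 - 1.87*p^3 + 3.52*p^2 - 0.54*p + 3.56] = -12.05*p^4 - 14.08*p^3 - 5.61*p^2 + 7.04*p - 0.54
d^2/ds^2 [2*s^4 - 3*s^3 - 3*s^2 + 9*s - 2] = 24*s^2 - 18*s - 6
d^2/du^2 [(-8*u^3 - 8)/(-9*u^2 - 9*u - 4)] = 48*(15*u^3 + 117*u^2 + 97*u + 15)/(729*u^6 + 2187*u^5 + 3159*u^4 + 2673*u^3 + 1404*u^2 + 432*u + 64)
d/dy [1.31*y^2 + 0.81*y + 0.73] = 2.62*y + 0.81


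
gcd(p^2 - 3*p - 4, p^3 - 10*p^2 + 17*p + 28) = p^2 - 3*p - 4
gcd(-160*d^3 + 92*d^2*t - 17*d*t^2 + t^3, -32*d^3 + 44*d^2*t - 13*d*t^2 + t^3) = 32*d^2 - 12*d*t + t^2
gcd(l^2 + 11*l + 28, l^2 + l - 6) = 1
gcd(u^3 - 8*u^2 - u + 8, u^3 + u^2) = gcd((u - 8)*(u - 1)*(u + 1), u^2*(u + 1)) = u + 1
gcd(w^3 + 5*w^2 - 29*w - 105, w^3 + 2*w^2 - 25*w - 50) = w - 5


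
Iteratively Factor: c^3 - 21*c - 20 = (c - 5)*(c^2 + 5*c + 4) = (c - 5)*(c + 4)*(c + 1)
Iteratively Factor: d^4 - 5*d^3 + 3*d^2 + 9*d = (d)*(d^3 - 5*d^2 + 3*d + 9) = d*(d + 1)*(d^2 - 6*d + 9) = d*(d - 3)*(d + 1)*(d - 3)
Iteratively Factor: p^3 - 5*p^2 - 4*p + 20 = (p - 5)*(p^2 - 4) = (p - 5)*(p - 2)*(p + 2)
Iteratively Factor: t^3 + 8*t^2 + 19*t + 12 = (t + 1)*(t^2 + 7*t + 12) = (t + 1)*(t + 3)*(t + 4)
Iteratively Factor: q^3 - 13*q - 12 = (q - 4)*(q^2 + 4*q + 3) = (q - 4)*(q + 3)*(q + 1)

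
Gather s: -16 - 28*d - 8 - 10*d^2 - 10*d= -10*d^2 - 38*d - 24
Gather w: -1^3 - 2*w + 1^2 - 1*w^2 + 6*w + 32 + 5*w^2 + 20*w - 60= 4*w^2 + 24*w - 28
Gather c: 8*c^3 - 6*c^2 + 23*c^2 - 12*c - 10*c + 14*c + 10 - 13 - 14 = 8*c^3 + 17*c^2 - 8*c - 17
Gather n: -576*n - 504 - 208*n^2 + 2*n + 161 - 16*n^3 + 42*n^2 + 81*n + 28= -16*n^3 - 166*n^2 - 493*n - 315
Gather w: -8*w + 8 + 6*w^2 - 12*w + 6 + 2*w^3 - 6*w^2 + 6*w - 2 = 2*w^3 - 14*w + 12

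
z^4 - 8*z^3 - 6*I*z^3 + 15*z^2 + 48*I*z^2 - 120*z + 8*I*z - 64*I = (z - 8)*(z - 8*I)*(z + I)^2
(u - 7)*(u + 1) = u^2 - 6*u - 7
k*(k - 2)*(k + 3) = k^3 + k^2 - 6*k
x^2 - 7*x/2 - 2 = (x - 4)*(x + 1/2)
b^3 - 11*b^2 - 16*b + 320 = (b - 8)^2*(b + 5)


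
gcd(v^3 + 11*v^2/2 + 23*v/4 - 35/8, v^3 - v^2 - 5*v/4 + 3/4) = v - 1/2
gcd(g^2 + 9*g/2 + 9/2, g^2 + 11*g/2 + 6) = g + 3/2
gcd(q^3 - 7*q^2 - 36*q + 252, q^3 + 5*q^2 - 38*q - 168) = q - 6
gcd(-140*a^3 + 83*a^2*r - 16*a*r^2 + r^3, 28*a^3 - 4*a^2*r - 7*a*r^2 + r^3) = -7*a + r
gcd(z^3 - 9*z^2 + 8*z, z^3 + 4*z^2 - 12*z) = z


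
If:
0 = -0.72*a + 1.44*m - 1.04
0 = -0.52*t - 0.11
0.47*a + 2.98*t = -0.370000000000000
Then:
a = 0.55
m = 1.00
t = -0.21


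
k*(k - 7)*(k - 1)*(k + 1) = k^4 - 7*k^3 - k^2 + 7*k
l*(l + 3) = l^2 + 3*l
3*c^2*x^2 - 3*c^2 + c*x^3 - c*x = (3*c + x)*(x - 1)*(c*x + c)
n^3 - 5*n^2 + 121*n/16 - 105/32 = (n - 5/2)*(n - 7/4)*(n - 3/4)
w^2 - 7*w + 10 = (w - 5)*(w - 2)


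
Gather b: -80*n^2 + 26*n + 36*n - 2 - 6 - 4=-80*n^2 + 62*n - 12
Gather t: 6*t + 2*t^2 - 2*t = 2*t^2 + 4*t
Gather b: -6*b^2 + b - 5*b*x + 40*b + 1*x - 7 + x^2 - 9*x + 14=-6*b^2 + b*(41 - 5*x) + x^2 - 8*x + 7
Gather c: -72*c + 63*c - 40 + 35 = -9*c - 5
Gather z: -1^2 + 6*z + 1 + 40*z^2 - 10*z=40*z^2 - 4*z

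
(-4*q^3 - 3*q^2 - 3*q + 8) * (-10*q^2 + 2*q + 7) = 40*q^5 + 22*q^4 - 4*q^3 - 107*q^2 - 5*q + 56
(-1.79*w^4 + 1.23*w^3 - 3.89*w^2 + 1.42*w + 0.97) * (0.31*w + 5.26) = -0.5549*w^5 - 9.0341*w^4 + 5.2639*w^3 - 20.0212*w^2 + 7.7699*w + 5.1022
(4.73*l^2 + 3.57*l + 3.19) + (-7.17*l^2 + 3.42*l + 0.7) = -2.44*l^2 + 6.99*l + 3.89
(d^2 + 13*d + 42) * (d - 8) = d^3 + 5*d^2 - 62*d - 336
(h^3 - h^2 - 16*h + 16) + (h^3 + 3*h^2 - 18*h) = 2*h^3 + 2*h^2 - 34*h + 16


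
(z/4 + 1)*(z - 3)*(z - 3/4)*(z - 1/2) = z^4/4 - z^3/16 - 103*z^2/32 + 123*z/32 - 9/8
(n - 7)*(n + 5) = n^2 - 2*n - 35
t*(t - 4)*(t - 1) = t^3 - 5*t^2 + 4*t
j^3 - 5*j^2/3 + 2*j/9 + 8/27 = (j - 4/3)*(j - 2/3)*(j + 1/3)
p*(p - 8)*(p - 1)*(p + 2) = p^4 - 7*p^3 - 10*p^2 + 16*p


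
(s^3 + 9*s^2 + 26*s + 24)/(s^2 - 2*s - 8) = (s^2 + 7*s + 12)/(s - 4)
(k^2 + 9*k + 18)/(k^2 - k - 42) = (k + 3)/(k - 7)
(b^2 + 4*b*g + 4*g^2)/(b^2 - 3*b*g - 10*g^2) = (b + 2*g)/(b - 5*g)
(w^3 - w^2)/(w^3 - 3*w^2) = (w - 1)/(w - 3)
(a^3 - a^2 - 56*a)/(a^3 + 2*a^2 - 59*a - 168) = a/(a + 3)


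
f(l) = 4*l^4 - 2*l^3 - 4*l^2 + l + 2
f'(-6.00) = -3623.00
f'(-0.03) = 1.23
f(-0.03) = 1.97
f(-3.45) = 599.75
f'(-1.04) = -15.17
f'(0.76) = -1.52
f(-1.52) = 19.61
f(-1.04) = 3.56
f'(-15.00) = -55229.00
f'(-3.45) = -699.83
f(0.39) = 1.76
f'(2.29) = 143.36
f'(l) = 16*l^3 - 6*l^2 - 8*l + 1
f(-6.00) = 5468.00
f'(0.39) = -2.08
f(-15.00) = 208337.00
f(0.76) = 0.91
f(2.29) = 69.30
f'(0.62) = -2.45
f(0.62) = 1.20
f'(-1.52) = -56.89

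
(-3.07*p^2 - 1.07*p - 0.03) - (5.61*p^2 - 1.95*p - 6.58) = -8.68*p^2 + 0.88*p + 6.55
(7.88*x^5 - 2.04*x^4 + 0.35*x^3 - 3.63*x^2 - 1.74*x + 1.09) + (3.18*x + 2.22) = 7.88*x^5 - 2.04*x^4 + 0.35*x^3 - 3.63*x^2 + 1.44*x + 3.31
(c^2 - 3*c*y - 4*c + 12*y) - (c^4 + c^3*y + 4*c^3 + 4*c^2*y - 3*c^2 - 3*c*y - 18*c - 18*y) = -c^4 - c^3*y - 4*c^3 - 4*c^2*y + 4*c^2 + 14*c + 30*y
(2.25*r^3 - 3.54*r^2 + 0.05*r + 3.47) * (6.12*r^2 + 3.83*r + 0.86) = 13.77*r^5 - 13.0473*r^4 - 11.3172*r^3 + 18.3835*r^2 + 13.3331*r + 2.9842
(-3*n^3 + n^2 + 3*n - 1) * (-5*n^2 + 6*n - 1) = 15*n^5 - 23*n^4 - 6*n^3 + 22*n^2 - 9*n + 1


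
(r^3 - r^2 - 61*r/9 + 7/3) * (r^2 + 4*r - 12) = r^5 + 3*r^4 - 205*r^3/9 - 115*r^2/9 + 272*r/3 - 28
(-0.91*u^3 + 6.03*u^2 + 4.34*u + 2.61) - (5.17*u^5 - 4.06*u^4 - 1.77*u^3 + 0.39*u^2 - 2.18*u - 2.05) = -5.17*u^5 + 4.06*u^4 + 0.86*u^3 + 5.64*u^2 + 6.52*u + 4.66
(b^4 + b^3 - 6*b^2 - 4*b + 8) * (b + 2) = b^5 + 3*b^4 - 4*b^3 - 16*b^2 + 16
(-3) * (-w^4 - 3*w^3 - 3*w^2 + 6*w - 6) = 3*w^4 + 9*w^3 + 9*w^2 - 18*w + 18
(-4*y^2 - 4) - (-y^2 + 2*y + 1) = -3*y^2 - 2*y - 5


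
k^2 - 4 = (k - 2)*(k + 2)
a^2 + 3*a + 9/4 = (a + 3/2)^2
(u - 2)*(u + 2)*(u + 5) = u^3 + 5*u^2 - 4*u - 20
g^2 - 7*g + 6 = (g - 6)*(g - 1)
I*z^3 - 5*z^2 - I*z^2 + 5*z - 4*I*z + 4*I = (z + I)*(z + 4*I)*(I*z - I)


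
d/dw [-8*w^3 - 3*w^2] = 6*w*(-4*w - 1)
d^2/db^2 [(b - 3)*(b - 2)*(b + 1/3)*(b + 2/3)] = 12*b^2 - 24*b + 22/9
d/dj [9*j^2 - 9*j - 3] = 18*j - 9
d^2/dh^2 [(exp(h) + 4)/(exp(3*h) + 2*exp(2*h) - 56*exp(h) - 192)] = (4*exp(3*h) - 6*exp(2*h) + 196*exp(h) - 96)*exp(h)/(exp(6*h) - 6*exp(5*h) - 132*exp(4*h) + 568*exp(3*h) + 6336*exp(2*h) - 13824*exp(h) - 110592)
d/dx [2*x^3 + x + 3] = 6*x^2 + 1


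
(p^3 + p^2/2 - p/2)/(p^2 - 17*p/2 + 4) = p*(p + 1)/(p - 8)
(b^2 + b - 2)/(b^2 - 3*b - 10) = (b - 1)/(b - 5)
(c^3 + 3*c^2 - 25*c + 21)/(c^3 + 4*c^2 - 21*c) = (c - 1)/c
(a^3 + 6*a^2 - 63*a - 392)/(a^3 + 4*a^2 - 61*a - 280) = (a + 7)/(a + 5)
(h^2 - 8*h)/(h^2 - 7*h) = (h - 8)/(h - 7)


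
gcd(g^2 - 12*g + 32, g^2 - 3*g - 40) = g - 8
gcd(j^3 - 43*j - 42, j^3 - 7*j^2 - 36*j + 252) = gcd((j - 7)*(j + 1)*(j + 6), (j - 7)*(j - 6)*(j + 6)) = j^2 - j - 42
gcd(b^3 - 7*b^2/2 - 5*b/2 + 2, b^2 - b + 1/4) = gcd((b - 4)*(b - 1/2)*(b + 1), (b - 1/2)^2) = b - 1/2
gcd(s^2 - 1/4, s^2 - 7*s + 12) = 1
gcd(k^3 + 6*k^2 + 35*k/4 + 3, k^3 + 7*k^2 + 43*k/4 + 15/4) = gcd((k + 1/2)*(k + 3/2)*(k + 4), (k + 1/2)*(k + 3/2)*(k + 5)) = k^2 + 2*k + 3/4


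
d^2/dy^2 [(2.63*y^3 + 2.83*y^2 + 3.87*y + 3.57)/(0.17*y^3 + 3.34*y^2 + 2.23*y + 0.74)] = (-2.823054*y^6 - 5.31114000000002*y^5 + 4.01502599999998*y^4 + 81.8586760000001*y^3 + 225.30351*y^2 + 108.096384*y + 8.18615)/(0.004913*y^9 + 0.289578*y^8 + 5.882697*y^7 + 44.921026*y^6 + 79.688175*y^5 + 76.277094*y^4 + 44.438851*y^3 + 16.52679*y^2 + 3.663444*y + 0.405224)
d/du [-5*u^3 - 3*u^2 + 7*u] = -15*u^2 - 6*u + 7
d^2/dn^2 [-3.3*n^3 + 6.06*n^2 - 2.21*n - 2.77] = 12.12 - 19.8*n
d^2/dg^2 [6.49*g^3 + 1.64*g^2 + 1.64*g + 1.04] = 38.94*g + 3.28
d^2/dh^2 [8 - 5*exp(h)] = -5*exp(h)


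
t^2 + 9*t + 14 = (t + 2)*(t + 7)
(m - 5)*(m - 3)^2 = m^3 - 11*m^2 + 39*m - 45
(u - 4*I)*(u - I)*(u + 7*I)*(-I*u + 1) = -I*u^4 + 3*u^3 - 29*I*u^2 + 3*u - 28*I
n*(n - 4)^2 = n^3 - 8*n^2 + 16*n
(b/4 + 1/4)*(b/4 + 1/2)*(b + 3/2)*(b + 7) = b^4/16 + 23*b^3/32 + 19*b^2/8 + 97*b/32 + 21/16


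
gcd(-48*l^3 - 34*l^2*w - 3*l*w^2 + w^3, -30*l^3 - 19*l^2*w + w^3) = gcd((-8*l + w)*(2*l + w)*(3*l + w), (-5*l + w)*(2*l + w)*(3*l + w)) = 6*l^2 + 5*l*w + w^2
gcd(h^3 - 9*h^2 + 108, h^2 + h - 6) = h + 3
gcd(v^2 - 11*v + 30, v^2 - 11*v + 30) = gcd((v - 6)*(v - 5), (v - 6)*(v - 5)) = v^2 - 11*v + 30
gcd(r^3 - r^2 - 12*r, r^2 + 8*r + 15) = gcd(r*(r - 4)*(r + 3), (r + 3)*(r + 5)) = r + 3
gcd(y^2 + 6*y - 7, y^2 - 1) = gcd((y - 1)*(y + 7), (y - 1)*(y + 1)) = y - 1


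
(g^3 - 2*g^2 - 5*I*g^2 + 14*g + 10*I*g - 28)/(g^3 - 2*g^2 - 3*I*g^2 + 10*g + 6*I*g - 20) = (g - 7*I)/(g - 5*I)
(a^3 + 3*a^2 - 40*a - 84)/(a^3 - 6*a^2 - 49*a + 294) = (a + 2)/(a - 7)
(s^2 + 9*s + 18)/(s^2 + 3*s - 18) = (s + 3)/(s - 3)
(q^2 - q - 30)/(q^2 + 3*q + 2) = (q^2 - q - 30)/(q^2 + 3*q + 2)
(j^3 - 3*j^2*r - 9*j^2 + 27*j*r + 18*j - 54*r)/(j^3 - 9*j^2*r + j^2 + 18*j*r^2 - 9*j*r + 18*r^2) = (-j^2 + 9*j - 18)/(-j^2 + 6*j*r - j + 6*r)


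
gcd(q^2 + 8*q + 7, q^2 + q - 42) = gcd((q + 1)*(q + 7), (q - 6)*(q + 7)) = q + 7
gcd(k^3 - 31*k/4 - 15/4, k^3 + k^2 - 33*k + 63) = k - 3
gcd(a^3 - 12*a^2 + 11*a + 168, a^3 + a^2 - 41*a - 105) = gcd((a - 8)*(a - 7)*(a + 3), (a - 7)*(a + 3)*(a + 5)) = a^2 - 4*a - 21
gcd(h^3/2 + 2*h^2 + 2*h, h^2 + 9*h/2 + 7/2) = 1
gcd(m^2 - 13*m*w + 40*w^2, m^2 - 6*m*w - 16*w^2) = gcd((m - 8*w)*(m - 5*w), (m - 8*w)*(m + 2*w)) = -m + 8*w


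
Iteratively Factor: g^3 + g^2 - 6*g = (g)*(g^2 + g - 6) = g*(g - 2)*(g + 3)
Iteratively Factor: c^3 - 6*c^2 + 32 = (c + 2)*(c^2 - 8*c + 16) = (c - 4)*(c + 2)*(c - 4)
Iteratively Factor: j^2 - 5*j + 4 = (j - 1)*(j - 4)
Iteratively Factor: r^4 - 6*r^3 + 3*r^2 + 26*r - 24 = (r - 1)*(r^3 - 5*r^2 - 2*r + 24) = (r - 1)*(r + 2)*(r^2 - 7*r + 12) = (r - 4)*(r - 1)*(r + 2)*(r - 3)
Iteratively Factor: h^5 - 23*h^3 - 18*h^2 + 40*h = (h - 5)*(h^4 + 5*h^3 + 2*h^2 - 8*h) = h*(h - 5)*(h^3 + 5*h^2 + 2*h - 8) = h*(h - 5)*(h + 4)*(h^2 + h - 2) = h*(h - 5)*(h - 1)*(h + 4)*(h + 2)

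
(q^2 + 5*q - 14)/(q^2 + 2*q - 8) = (q + 7)/(q + 4)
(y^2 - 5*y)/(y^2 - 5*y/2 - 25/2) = 2*y/(2*y + 5)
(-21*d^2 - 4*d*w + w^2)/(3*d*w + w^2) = (-7*d + w)/w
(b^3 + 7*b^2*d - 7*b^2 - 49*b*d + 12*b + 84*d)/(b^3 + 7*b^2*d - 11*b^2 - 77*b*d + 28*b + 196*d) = (b - 3)/(b - 7)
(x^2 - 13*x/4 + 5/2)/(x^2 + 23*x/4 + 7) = (4*x^2 - 13*x + 10)/(4*x^2 + 23*x + 28)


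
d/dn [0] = 0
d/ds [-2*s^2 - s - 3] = -4*s - 1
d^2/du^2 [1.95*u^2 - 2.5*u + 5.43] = 3.90000000000000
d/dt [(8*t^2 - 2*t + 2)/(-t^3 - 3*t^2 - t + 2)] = 2*(4*t^4 - 2*t^3 - 4*t^2 + 22*t - 1)/(t^6 + 6*t^5 + 11*t^4 + 2*t^3 - 11*t^2 - 4*t + 4)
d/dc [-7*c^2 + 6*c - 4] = 6 - 14*c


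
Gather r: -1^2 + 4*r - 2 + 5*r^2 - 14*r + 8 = 5*r^2 - 10*r + 5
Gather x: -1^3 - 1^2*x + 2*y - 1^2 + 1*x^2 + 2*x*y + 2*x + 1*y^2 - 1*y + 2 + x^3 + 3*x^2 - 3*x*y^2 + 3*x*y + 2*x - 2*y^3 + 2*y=x^3 + 4*x^2 + x*(-3*y^2 + 5*y + 3) - 2*y^3 + y^2 + 3*y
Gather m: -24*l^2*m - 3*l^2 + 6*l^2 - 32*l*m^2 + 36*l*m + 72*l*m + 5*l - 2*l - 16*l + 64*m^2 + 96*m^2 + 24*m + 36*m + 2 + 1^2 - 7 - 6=3*l^2 - 13*l + m^2*(160 - 32*l) + m*(-24*l^2 + 108*l + 60) - 10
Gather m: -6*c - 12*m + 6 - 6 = -6*c - 12*m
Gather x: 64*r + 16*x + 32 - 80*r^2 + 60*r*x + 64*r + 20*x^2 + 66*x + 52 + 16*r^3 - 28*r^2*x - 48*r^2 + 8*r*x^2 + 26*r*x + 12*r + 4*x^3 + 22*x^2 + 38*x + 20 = 16*r^3 - 128*r^2 + 140*r + 4*x^3 + x^2*(8*r + 42) + x*(-28*r^2 + 86*r + 120) + 104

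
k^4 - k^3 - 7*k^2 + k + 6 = (k - 3)*(k - 1)*(k + 1)*(k + 2)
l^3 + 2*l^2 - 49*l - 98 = (l - 7)*(l + 2)*(l + 7)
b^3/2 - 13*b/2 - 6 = (b/2 + 1/2)*(b - 4)*(b + 3)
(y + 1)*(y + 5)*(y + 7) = y^3 + 13*y^2 + 47*y + 35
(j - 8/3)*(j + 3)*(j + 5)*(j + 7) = j^4 + 37*j^3/3 + 31*j^2 - 253*j/3 - 280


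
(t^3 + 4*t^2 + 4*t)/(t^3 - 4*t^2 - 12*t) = (t + 2)/(t - 6)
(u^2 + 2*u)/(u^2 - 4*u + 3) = u*(u + 2)/(u^2 - 4*u + 3)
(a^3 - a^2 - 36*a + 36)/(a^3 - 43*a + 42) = (a + 6)/(a + 7)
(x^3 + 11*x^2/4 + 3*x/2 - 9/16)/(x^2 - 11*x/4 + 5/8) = (4*x^2 + 12*x + 9)/(2*(2*x - 5))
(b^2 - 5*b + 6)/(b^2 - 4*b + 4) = (b - 3)/(b - 2)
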